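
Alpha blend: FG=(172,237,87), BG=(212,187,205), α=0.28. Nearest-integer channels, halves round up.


C = α×F + (1-α)×B, with 1-α = 0.72
R: 0.28×172 + 0.72×212 = 48.16 + 152.64 = 200.80 → 201
G: 0.28×237 + 0.72×187 = 66.36 + 134.64 = 201.00 → 201
B: 0.28×87 + 0.72×205 = 24.36 + 147.60 = 171.96 → 172
= RGB(201, 201, 172)


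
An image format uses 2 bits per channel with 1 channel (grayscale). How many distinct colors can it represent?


Total bits = 2 bits/channel × 1 channels = 2 bits
Distinct colors = 2^2
= 4 colors


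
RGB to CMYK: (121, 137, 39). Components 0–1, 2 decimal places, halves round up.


R'=121/255≈0.4745, G'=137/255≈0.5373, B'=39/255≈0.1529
K = 1 - max(R',G',B') = 1 - 137/255 = 118/255 = 0.46274… → 0.46
(1-R'-K)/(1-K) simplifies to (max-R)/max with max = 137:
C = (137-121)/137 = 16/137 = 0.11678… → 0.12
M = (137-137)/137 = 0/137 = 0 → 0.00
Y = (137-39)/137 = 98/137 = 0.71532… → 0.72
= CMYK(0.12, 0.00, 0.72, 0.46)


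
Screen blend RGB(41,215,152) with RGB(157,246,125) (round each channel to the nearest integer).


Screen: C = 255 - (255-A)×(255-B)/255, rounded to nearest integer
R: 255 - (255-41)×(255-157)/255 = 255 - 20972/255 ≈ 255 - 82.243 = 172.757 → 173
G: 255 - (255-215)×(255-246)/255 = 255 - 360/255 ≈ 255 - 1.412 = 253.588 → 254
B: 255 - (255-152)×(255-125)/255 = 255 - 13390/255 ≈ 255 - 52.510 = 202.490 → 202
= RGB(173, 254, 202)


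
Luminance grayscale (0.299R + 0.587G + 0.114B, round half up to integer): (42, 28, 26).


Gray = 0.299×R + 0.587×G + 0.114×B
Gray = 0.299×42 + 0.587×28 + 0.114×26
Gray = 12.558 + 16.436 + 2.964
Gray = 31.958 → round half up → 32
Gray = 32


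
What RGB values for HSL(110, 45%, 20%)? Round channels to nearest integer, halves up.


H=110°, S=0.45, L=0.20
C = (1-|2L-1|)×S = (1-|-0.60|)×0.45 = 0.18
H' = H/60 = 110/60 ≈ 1.8333; X = C×(1-|H' mod 2 - 1|) = 0.03
m = L - C/2 = 0.20 - 0.09 = 0.11
Sector ⌊H'⌋ = 1 → (R',G',B') = (0.03, 0.18, 0.0)
RGB = ((R'+m)×255, (G'+m)×255, (B'+m)×255) = (35.7, 73.95, 28.05)
Round half up → RGB(36, 74, 28)


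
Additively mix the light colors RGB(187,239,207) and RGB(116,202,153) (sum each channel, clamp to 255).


Additive: each channel = min(255, C₁+C₂)
R: 187+116 = 303 → 255
G: 239+202 = 441 → 255
B: 207+153 = 360 → 255
= RGB(255, 255, 255)


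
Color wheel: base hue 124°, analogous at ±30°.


Base hue: 124°
Left analog: (124 - 30) mod 360 = 94°
Right analog: (124 + 30) mod 360 = 154°
Analogous hues = 94° and 154°


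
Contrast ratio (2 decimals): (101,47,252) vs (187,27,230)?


Linearize each sRGB channel c=v/255: c/12.92 if c ≤ 0.04045 else ((c+0.055)/1.055)^2.4
L = 0.2126×R_lin + 0.7152×G_lin + 0.0722×B_lin
Color 1 (101,47,252):
  R=101: 101/255≈0.3961 > 0.04045 → ((0.3961+0.055)/1.055)^2.4 ≈ 0.13014
  G=47: 47/255≈0.1843 > 0.04045 → ((0.1843+0.055)/1.055)^2.4 ≈ 0.02843
  B=252: 252/255≈0.9882 > 0.04045 → ((0.9882+0.055)/1.055)^2.4 ≈ 0.97345
  L1 = 0.2126×0.13014 + 0.7152×0.02843 + 0.0722×0.97345 ≈ 0.11828
Color 2 (187,27,230):
  R=187: 187/255≈0.7333 > 0.04045 → ((0.7333+0.055)/1.055)^2.4 ≈ 0.49693
  G=27: 27/255≈0.1059 > 0.04045 → ((0.1059+0.055)/1.055)^2.4 ≈ 0.01096
  B=230: 230/255≈0.9020 > 0.04045 → ((0.9020+0.055)/1.055)^2.4 ≈ 0.79130
  L2 = 0.2126×0.49693 + 0.7152×0.01096 + 0.0722×0.79130 ≈ 0.17062
Lighter = 0.17062, Darker = 0.11828
Ratio = (L_lighter + 0.05) / (L_darker + 0.05)
Ratio = (0.17062 + 0.05) / (0.11828 + 0.05) = 0.22062 / 0.16828 ≈ 1.3110
Ratio ≈ 1.31:1


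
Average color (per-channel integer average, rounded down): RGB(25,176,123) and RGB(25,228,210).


Midpoint: each channel = ⌊(C₁+C₂)/2⌋
R: ⌊(25+25)/2⌋ = 25
G: ⌊(176+228)/2⌋ = 202
B: ⌊(123+210)/2⌋ = 166
= RGB(25, 202, 166)


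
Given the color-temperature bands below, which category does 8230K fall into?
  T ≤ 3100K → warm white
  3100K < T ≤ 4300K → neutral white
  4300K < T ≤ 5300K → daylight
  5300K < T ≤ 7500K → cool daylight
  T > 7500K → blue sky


Temperature: 8230K
8230K > 7500K → blue sky
Classification: blue sky


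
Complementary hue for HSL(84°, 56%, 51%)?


Complement = opposite side of color wheel = hue + 180°
H' = (84 + 180) mod 360 = 264°
S and L unchanged.
= HSL(264°, 56%, 51%)


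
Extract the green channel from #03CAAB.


Color: #03CAAB
R = 03 = 3
G = CA = 202
B = AB = 171
Green = 202


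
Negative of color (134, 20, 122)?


Invert: (255-R, 255-G, 255-B)
R: 255-134 = 121
G: 255-20 = 235
B: 255-122 = 133
= RGB(121, 235, 133)


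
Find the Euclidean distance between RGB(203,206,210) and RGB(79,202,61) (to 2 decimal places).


d = √[(R₁-R₂)² + (G₁-G₂)² + (B₁-B₂)²]
d = √[(203-79)² + (206-202)² + (210-61)²]
d = √[15376 + 16 + 22201]
d = √37593
d ≈ 193.89


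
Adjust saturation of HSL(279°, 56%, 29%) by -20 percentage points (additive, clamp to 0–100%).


Original S = 56%
Adjustment = -20 percentage points
New S = 56 + (-20) = 36
Clamp to [0, 100] → 36
= HSL(279°, 36%, 29%)


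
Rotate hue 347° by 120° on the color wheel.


New hue = (H + rotation) mod 360
New hue = (347 + 120) mod 360
= 467 mod 360
= 107°


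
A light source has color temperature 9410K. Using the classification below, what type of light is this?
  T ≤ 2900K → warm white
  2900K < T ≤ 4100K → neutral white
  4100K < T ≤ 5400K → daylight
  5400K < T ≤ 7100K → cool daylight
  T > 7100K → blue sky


Temperature: 9410K
9410K > 7100K → blue sky
Classification: blue sky


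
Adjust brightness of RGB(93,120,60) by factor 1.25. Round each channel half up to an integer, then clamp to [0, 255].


Multiply each channel by 1.25, round half up, clamp to [0, 255]
R: 93×1.25 = 116.25 → round → 116
G: 120×1.25 = 150
B: 60×1.25 = 75
= RGB(116, 150, 75)


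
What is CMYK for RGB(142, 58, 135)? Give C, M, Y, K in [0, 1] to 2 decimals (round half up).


R'=142/255≈0.5569, G'=58/255≈0.2275, B'=135/255≈0.5294
K = 1 - max(R',G',B') = 1 - 142/255 = 113/255 = 0.44313… → 0.44
(1-R'-K)/(1-K) simplifies to (max-R)/max with max = 142:
C = (142-142)/142 = 0/142 = 0 → 0.00
M = (142-58)/142 = 84/142 = 0.59154… → 0.59
Y = (142-135)/142 = 7/142 = 0.04929… → 0.05
= CMYK(0.00, 0.59, 0.05, 0.44)


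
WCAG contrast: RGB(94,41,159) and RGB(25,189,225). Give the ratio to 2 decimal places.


Linearize each sRGB channel c=v/255: c/12.92 if c ≤ 0.04045 else ((c+0.055)/1.055)^2.4
L = 0.2126×R_lin + 0.7152×G_lin + 0.0722×B_lin
Color 1 (94,41,159):
  R=94: 94/255≈0.3686 > 0.04045 → ((0.3686+0.055)/1.055)^2.4 ≈ 0.11193
  G=41: 41/255≈0.1608 > 0.04045 → ((0.1608+0.055)/1.055)^2.4 ≈ 0.02217
  B=159: 159/255≈0.6235 > 0.04045 → ((0.6235+0.055)/1.055)^2.4 ≈ 0.34670
  L1 = 0.2126×0.11193 + 0.7152×0.02217 + 0.0722×0.34670 ≈ 0.06469
Color 2 (25,189,225):
  R=25: 25/255≈0.0980 > 0.04045 → ((0.0980+0.055)/1.055)^2.4 ≈ 0.00972
  G=189: 189/255≈0.7412 > 0.04045 → ((0.7412+0.055)/1.055)^2.4 ≈ 0.50888
  B=225: 225/255≈0.8824 > 0.04045 → ((0.8824+0.055)/1.055)^2.4 ≈ 0.75294
  L2 = 0.2126×0.00972 + 0.7152×0.50888 + 0.0722×0.75294 ≈ 0.42038
Lighter = 0.42038, Darker = 0.06469
Ratio = (L_lighter + 0.05) / (L_darker + 0.05)
Ratio = (0.42038 + 0.05) / (0.06469 + 0.05) = 0.47038 / 0.11469 ≈ 4.1014
Ratio ≈ 4.10:1


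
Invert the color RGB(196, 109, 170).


Invert: (255-R, 255-G, 255-B)
R: 255-196 = 59
G: 255-109 = 146
B: 255-170 = 85
= RGB(59, 146, 85)


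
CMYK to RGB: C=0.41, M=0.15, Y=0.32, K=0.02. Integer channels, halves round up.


R = 255 × (1-C) × (1-K) = 255 × 0.59 × 0.98 = 147.441 → 147
G = 255 × (1-M) × (1-K) = 255 × 0.85 × 0.98 = 212.415 → 212
B = 255 × (1-Y) × (1-K) = 255 × 0.68 × 0.98 = 169.932 → 170
= RGB(147, 212, 170)


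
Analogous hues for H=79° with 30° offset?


Base hue: 79°
Left analog: (79 - 30) mod 360 = 49°
Right analog: (79 + 30) mod 360 = 109°
Analogous hues = 49° and 109°


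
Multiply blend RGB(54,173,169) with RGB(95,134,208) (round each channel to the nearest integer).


Multiply: C = A×B/255, rounded to nearest integer
R: 54×95/255 = 5130/255 ≈ 20.118 → 20
G: 173×134/255 = 23182/255 ≈ 90.910 → 91
B: 169×208/255 = 35152/255 ≈ 137.851 → 138
= RGB(20, 91, 138)


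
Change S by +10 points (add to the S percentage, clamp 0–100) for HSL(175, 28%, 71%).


Original S = 28%
Adjustment = +10 percentage points
New S = 28 + (10) = 38
Clamp to [0, 100] → 38
= HSL(175°, 38%, 71%)


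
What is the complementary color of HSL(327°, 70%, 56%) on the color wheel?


Complement = opposite side of color wheel = hue + 180°
H' = (327 + 180) mod 360 = 147°
S and L unchanged.
= HSL(147°, 70%, 56%)


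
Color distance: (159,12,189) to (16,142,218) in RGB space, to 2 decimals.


d = √[(R₁-R₂)² + (G₁-G₂)² + (B₁-B₂)²]
d = √[(159-16)² + (12-142)² + (189-218)²]
d = √[20449 + 16900 + 841]
d = √38190
d ≈ 195.42


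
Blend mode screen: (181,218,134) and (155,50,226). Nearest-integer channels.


Screen: C = 255 - (255-A)×(255-B)/255, rounded to nearest integer
R: 255 - (255-181)×(255-155)/255 = 255 - 7400/255 ≈ 255 - 29.020 = 225.980 → 226
G: 255 - (255-218)×(255-50)/255 = 255 - 7585/255 ≈ 255 - 29.745 = 225.255 → 225
B: 255 - (255-134)×(255-226)/255 = 255 - 3509/255 ≈ 255 - 13.761 = 241.239 → 241
= RGB(226, 225, 241)


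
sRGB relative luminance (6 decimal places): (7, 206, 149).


Linearize each channel (sRGB transfer function): c = v/255; c_lin = c/12.92 if c ≤ 0.04045, else ((c+0.055)/1.055)^2.4
  R: 7/255 ≈ 0.027451 ≤ 0.04045 → 0.027451/12.92 ≈ 0.002125
  G: 206/255 ≈ 0.807843 > 0.04045 → ((0.807843+0.055)/1.055)^2.4 ≈ 0.617207
  B: 149/255 ≈ 0.584314 > 0.04045 → ((0.584314+0.055)/1.055)^2.4 ≈ 0.300544
R_lin = 0.002125, G_lin = 0.617207, B_lin = 0.300544
L = 0.2126×R + 0.7152×G + 0.0722×B
L = 0.2126×0.002125 + 0.7152×0.617207 + 0.0722×0.300544
L ≈ 0.463577


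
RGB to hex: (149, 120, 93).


R = 149 → 95 (hex)
G = 120 → 78 (hex)
B = 93 → 5D (hex)
Hex = #95785D


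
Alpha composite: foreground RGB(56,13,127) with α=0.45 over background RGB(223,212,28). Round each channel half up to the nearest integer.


C = α×F + (1-α)×B, with 1-α = 0.55
R: 0.45×56 + 0.55×223 = 25.20 + 122.65 = 147.85 → 148
G: 0.45×13 + 0.55×212 = 5.85 + 116.60 = 122.45 → 122
B: 0.45×127 + 0.55×28 = 57.15 + 15.40 = 72.55 → 73
= RGB(148, 122, 73)


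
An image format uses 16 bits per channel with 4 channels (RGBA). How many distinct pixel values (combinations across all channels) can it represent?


Total bits = 16 bits/channel × 4 channels = 64 bits
Distinct pixel values = 2^64
= 18,446,744,073,709,551,616 pixel values


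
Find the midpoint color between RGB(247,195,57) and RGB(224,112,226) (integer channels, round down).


Midpoint: each channel = ⌊(C₁+C₂)/2⌋
R: ⌊(247+224)/2⌋ = 235
G: ⌊(195+112)/2⌋ = 153
B: ⌊(57+226)/2⌋ = 141
= RGB(235, 153, 141)


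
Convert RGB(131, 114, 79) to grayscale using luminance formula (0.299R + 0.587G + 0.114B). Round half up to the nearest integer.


Gray = 0.299×R + 0.587×G + 0.114×B
Gray = 0.299×131 + 0.587×114 + 0.114×79
Gray = 39.169 + 66.918 + 9.006
Gray = 115.093 → round half up → 115
Gray = 115


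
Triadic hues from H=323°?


Triadic: equally spaced at 120° intervals
H1 = 323°
H2 = (323 + 120) mod 360 = 83°
H3 = (323 + 240) mod 360 = 203°
Triadic = 323°, 83°, 203°


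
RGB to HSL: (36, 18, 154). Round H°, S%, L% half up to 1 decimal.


Normalize: R'=36/255≈0.1412, G'=18/255≈0.0706, B'=154/255≈0.6039
Max=154/255, Min=18/255, Δ=Max-Min=136/255
L = (Max+Min)/2 = (154+18)/510 = 172/510 = 0.33725… → L = 33.7%
L ≤ 0.5 → S = Δ/(Max+Min) = 136/(154+18) = 136/172 = 0.79069… → S = 79.1%
(the 1/255 factors cancel in S and H, so raw channel differences can be used)
Max is B' → H = 60 × ((R-G)/Δ + 4) = 60 × ((36-18)/136 + 4)
  18/136 + 4 = 0.1323… + 4 = 4.1323…
  H = 60 × 4.1323… = 247.941…° → H = 247.9°
= HSL(247.9°, 79.1%, 33.7%)


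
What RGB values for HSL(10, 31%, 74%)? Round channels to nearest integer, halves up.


H=10°, S=0.31, L=0.74
C = (1-|2L-1|)×S = (1-|0.48|)×0.31 = 0.1612
H' = H/60 = 10/60 ≈ 0.1667; X = C×(1-|H' mod 2 - 1|) ≈ 0.0269
m = L - C/2 = 0.74 - 0.0806 = 0.6594
Sector ⌊H'⌋ = 0 → (R',G',B') = (0.1612, ≈0.0269, 0.0)
RGB = ((R'+m)×255, (G'+m)×255, (B'+m)×255) = (209.253, 174.998, 168.147)
Round half up → RGB(209, 175, 168)


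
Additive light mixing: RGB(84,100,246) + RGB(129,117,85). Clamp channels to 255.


Additive: each channel = min(255, C₁+C₂)
R: 84+129 = 213 → 213
G: 100+117 = 217 → 217
B: 246+85 = 331 → 255
= RGB(213, 217, 255)


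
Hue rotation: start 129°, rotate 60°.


New hue = (H + rotation) mod 360
New hue = (129 + 60) mod 360
= 189 mod 360
= 189°


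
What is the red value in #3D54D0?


Color: #3D54D0
R = 3D = 61
G = 54 = 84
B = D0 = 208
Red = 61


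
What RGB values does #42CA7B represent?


42 → 66 (R)
CA → 202 (G)
7B → 123 (B)
= RGB(66, 202, 123)


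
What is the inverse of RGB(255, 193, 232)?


Invert: (255-R, 255-G, 255-B)
R: 255-255 = 0
G: 255-193 = 62
B: 255-232 = 23
= RGB(0, 62, 23)


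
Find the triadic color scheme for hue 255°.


Triadic: equally spaced at 120° intervals
H1 = 255°
H2 = (255 + 120) mod 360 = 15°
H3 = (255 + 240) mod 360 = 135°
Triadic = 255°, 15°, 135°


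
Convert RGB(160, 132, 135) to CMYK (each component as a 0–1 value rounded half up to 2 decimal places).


R'=160/255≈0.6275, G'=132/255≈0.5176, B'=135/255≈0.5294
K = 1 - max(R',G',B') = 1 - 160/255 = 95/255 = 0.37254… → 0.37
(1-R'-K)/(1-K) simplifies to (max-R)/max with max = 160:
C = (160-160)/160 = 0/160 = 0 → 0.00
M = (160-132)/160 = 28/160 = 0.175 → 0.18
Y = (160-135)/160 = 25/160 = 0.15625 → 0.16
= CMYK(0.00, 0.18, 0.16, 0.37)


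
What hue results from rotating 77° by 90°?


New hue = (H + rotation) mod 360
New hue = (77 + 90) mod 360
= 167 mod 360
= 167°


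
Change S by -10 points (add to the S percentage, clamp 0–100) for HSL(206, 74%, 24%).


Original S = 74%
Adjustment = -10 percentage points
New S = 74 + (-10) = 64
Clamp to [0, 100] → 64
= HSL(206°, 64%, 24%)


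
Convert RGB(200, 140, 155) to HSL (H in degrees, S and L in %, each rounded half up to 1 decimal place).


Normalize: R'=200/255≈0.7843, G'=140/255≈0.5490, B'=155/255≈0.6078
Max=200/255, Min=140/255, Δ=Max-Min=60/255
L = (Max+Min)/2 = (200+140)/510 = 340/510 = 0.66666… → L = 66.7%
L > 0.5 → S = Δ/(2-Max-Min) = 60/(510-200-140) = 60/170 = 0.35294… → S = 35.3%
(the 1/255 factors cancel in S and H, so raw channel differences can be used)
Max is R' → H = 60 × (((G-B)/Δ) mod 6) = 60 × (((140-155)/60) mod 6)
  (-15)/60 = -0.25; negative, so add 6 → 5.75
  H = 60 × 5.75 = 345° → H = 345.0°
= HSL(345.0°, 35.3%, 66.7%)


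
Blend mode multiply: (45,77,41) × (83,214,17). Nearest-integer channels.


Multiply: C = A×B/255, rounded to nearest integer
R: 45×83/255 = 3735/255 ≈ 14.647 → 15
G: 77×214/255 = 16478/255 ≈ 64.620 → 65
B: 41×17/255 = 697/255 ≈ 2.733 → 3
= RGB(15, 65, 3)


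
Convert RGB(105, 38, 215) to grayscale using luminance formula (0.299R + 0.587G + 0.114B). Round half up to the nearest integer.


Gray = 0.299×R + 0.587×G + 0.114×B
Gray = 0.299×105 + 0.587×38 + 0.114×215
Gray = 31.395 + 22.306 + 24.510
Gray = 78.211 → round half up → 78
Gray = 78


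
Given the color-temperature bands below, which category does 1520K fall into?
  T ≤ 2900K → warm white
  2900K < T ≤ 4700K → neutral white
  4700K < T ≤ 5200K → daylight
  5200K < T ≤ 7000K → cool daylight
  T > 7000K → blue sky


Temperature: 1520K
1520K ≤ 2900K → warm white
Classification: warm white


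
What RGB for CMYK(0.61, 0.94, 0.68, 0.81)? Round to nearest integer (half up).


R = 255 × (1-C) × (1-K) = 255 × 0.39 × 0.19 = 18.8955 → 19
G = 255 × (1-M) × (1-K) = 255 × 0.06 × 0.19 = 2.907 → 3
B = 255 × (1-Y) × (1-K) = 255 × 0.32 × 0.19 = 15.504 → 16
= RGB(19, 3, 16)


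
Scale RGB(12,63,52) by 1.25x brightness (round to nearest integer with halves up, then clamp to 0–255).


Multiply each channel by 1.25, round half up, clamp to [0, 255]
R: 12×1.25 = 15
G: 63×1.25 = 78.75 → round → 79
B: 52×1.25 = 65
= RGB(15, 79, 65)


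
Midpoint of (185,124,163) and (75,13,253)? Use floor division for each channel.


Midpoint: each channel = ⌊(C₁+C₂)/2⌋
R: ⌊(185+75)/2⌋ = 130
G: ⌊(124+13)/2⌋ = 68
B: ⌊(163+253)/2⌋ = 208
= RGB(130, 68, 208)


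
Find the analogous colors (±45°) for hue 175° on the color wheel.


Base hue: 175°
Left analog: (175 - 45) mod 360 = 130°
Right analog: (175 + 45) mod 360 = 220°
Analogous hues = 130° and 220°


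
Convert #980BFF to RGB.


98 → 152 (R)
0B → 11 (G)
FF → 255 (B)
= RGB(152, 11, 255)


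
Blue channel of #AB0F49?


Color: #AB0F49
R = AB = 171
G = 0F = 15
B = 49 = 73
Blue = 73


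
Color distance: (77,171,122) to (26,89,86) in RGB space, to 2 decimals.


d = √[(R₁-R₂)² + (G₁-G₂)² + (B₁-B₂)²]
d = √[(77-26)² + (171-89)² + (122-86)²]
d = √[2601 + 6724 + 1296]
d = √10621
d ≈ 103.06


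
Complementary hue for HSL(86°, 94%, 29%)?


Complement = opposite side of color wheel = hue + 180°
H' = (86 + 180) mod 360 = 266°
S and L unchanged.
= HSL(266°, 94%, 29%)


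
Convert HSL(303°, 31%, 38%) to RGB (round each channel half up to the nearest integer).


H=303°, S=0.31, L=0.38
C = (1-|2L-1|)×S = (1-|-0.24|)×0.31 = 0.2356
H' = H/60 = 303/60 ≈ 5.0500; X = C×(1-|H' mod 2 - 1|) = 0.22382
m = L - C/2 = 0.38 - 0.1178 = 0.2622
Sector ⌊H'⌋ = 5 → (R',G',B') = (0.2356, 0.0, 0.22382)
RGB = ((R'+m)×255, (G'+m)×255, (B'+m)×255) = (126.939, 66.861, 123.9351)
Round half up → RGB(127, 67, 124)


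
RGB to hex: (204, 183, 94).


R = 204 → CC (hex)
G = 183 → B7 (hex)
B = 94 → 5E (hex)
Hex = #CCB75E


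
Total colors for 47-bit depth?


Colors = 2^bits = 2^47
= 140,737,488,355,328 colors


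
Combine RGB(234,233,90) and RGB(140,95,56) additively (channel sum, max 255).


Additive: each channel = min(255, C₁+C₂)
R: 234+140 = 374 → 255
G: 233+95 = 328 → 255
B: 90+56 = 146 → 146
= RGB(255, 255, 146)


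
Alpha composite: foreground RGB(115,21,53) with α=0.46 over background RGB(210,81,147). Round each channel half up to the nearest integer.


C = α×F + (1-α)×B, with 1-α = 0.54
R: 0.46×115 + 0.54×210 = 52.90 + 113.40 = 166.30 → 166
G: 0.46×21 + 0.54×81 = 9.66 + 43.74 = 53.40 → 53
B: 0.46×53 + 0.54×147 = 24.38 + 79.38 = 103.76 → 104
= RGB(166, 53, 104)


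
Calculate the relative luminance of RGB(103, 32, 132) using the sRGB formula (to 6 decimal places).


Linearize each channel (sRGB transfer function): c = v/255; c_lin = c/12.92 if c ≤ 0.04045, else ((c+0.055)/1.055)^2.4
  R: 103/255 ≈ 0.403922 > 0.04045 → ((0.403922+0.055)/1.055)^2.4 ≈ 0.135633
  G: 32/255 ≈ 0.125490 > 0.04045 → ((0.125490+0.055)/1.055)^2.4 ≈ 0.014444
  B: 132/255 ≈ 0.517647 > 0.04045 → ((0.517647+0.055)/1.055)^2.4 ≈ 0.230740
R_lin = 0.135633, G_lin = 0.014444, B_lin = 0.230740
L = 0.2126×R + 0.7152×G + 0.0722×B
L = 0.2126×0.135633 + 0.7152×0.014444 + 0.0722×0.230740
L ≈ 0.055825


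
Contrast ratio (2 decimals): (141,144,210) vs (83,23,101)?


Linearize each sRGB channel c=v/255: c/12.92 if c ≤ 0.04045 else ((c+0.055)/1.055)^2.4
L = 0.2126×R_lin + 0.7152×G_lin + 0.0722×B_lin
Color 1 (141,144,210):
  R=141: 141/255≈0.5529 > 0.04045 → ((0.5529+0.055)/1.055)^2.4 ≈ 0.26636
  G=144: 144/255≈0.5647 > 0.04045 → ((0.5647+0.055)/1.055)^2.4 ≈ 0.27889
  B=210: 210/255≈0.8235 > 0.04045 → ((0.8235+0.055)/1.055)^2.4 ≈ 0.64448
  L1 = 0.2126×0.26636 + 0.7152×0.27889 + 0.0722×0.64448 ≈ 0.30262
Color 2 (83,23,101):
  R=83: 83/255≈0.3255 > 0.04045 → ((0.3255+0.055)/1.055)^2.4 ≈ 0.08650
  G=23: 23/255≈0.0902 > 0.04045 → ((0.0902+0.055)/1.055)^2.4 ≈ 0.00857
  B=101: 101/255≈0.3961 > 0.04045 → ((0.3961+0.055)/1.055)^2.4 ≈ 0.13014
  L2 = 0.2126×0.08650 + 0.7152×0.00857 + 0.0722×0.13014 ≈ 0.03391
Lighter = 0.30262, Darker = 0.03391
Ratio = (L_lighter + 0.05) / (L_darker + 0.05)
Ratio = (0.30262 + 0.05) / (0.03391 + 0.05) = 0.35262 / 0.08391 ≈ 4.2022
Ratio ≈ 4.20:1


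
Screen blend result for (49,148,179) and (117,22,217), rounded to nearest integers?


Screen: C = 255 - (255-A)×(255-B)/255, rounded to nearest integer
R: 255 - (255-49)×(255-117)/255 = 255 - 28428/255 ≈ 255 - 111.482 = 143.518 → 144
G: 255 - (255-148)×(255-22)/255 = 255 - 24931/255 ≈ 255 - 97.769 = 157.231 → 157
B: 255 - (255-179)×(255-217)/255 = 255 - 2888/255 ≈ 255 - 11.325 = 243.675 → 244
= RGB(144, 157, 244)


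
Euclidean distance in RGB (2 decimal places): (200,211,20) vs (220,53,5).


d = √[(R₁-R₂)² + (G₁-G₂)² + (B₁-B₂)²]
d = √[(200-220)² + (211-53)² + (20-5)²]
d = √[400 + 24964 + 225]
d = √25589
d ≈ 159.97


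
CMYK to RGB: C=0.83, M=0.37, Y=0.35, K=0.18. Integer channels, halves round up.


R = 255 × (1-C) × (1-K) = 255 × 0.17 × 0.82 = 35.547 → 36
G = 255 × (1-M) × (1-K) = 255 × 0.63 × 0.82 = 131.733 → 132
B = 255 × (1-Y) × (1-K) = 255 × 0.65 × 0.82 = 135.915 → 136
= RGB(36, 132, 136)


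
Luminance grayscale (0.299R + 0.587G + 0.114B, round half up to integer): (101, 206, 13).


Gray = 0.299×R + 0.587×G + 0.114×B
Gray = 0.299×101 + 0.587×206 + 0.114×13
Gray = 30.199 + 120.922 + 1.482
Gray = 152.603 → round half up → 153
Gray = 153


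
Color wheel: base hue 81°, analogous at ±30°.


Base hue: 81°
Left analog: (81 - 30) mod 360 = 51°
Right analog: (81 + 30) mod 360 = 111°
Analogous hues = 51° and 111°


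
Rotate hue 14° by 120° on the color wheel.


New hue = (H + rotation) mod 360
New hue = (14 + 120) mod 360
= 134 mod 360
= 134°


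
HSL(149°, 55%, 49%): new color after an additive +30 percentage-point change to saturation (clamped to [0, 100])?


Original S = 55%
Adjustment = +30 percentage points
New S = 55 + (30) = 85
Clamp to [0, 100] → 85
= HSL(149°, 85%, 49%)


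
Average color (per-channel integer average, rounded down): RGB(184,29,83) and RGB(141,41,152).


Midpoint: each channel = ⌊(C₁+C₂)/2⌋
R: ⌊(184+141)/2⌋ = 162
G: ⌊(29+41)/2⌋ = 35
B: ⌊(83+152)/2⌋ = 117
= RGB(162, 35, 117)


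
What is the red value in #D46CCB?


Color: #D46CCB
R = D4 = 212
G = 6C = 108
B = CB = 203
Red = 212


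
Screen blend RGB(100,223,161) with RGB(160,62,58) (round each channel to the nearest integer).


Screen: C = 255 - (255-A)×(255-B)/255, rounded to nearest integer
R: 255 - (255-100)×(255-160)/255 = 255 - 14725/255 ≈ 255 - 57.745 = 197.255 → 197
G: 255 - (255-223)×(255-62)/255 = 255 - 6176/255 ≈ 255 - 24.220 = 230.780 → 231
B: 255 - (255-161)×(255-58)/255 = 255 - 18518/255 ≈ 255 - 72.620 = 182.380 → 182
= RGB(197, 231, 182)


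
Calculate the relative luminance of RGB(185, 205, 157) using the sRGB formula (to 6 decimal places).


Linearize each channel (sRGB transfer function): c = v/255; c_lin = c/12.92 if c ≤ 0.04045, else ((c+0.055)/1.055)^2.4
  R: 185/255 ≈ 0.725490 > 0.04045 → ((0.725490+0.055)/1.055)^2.4 ≈ 0.485150
  G: 205/255 ≈ 0.803922 > 0.04045 → ((0.803922+0.055)/1.055)^2.4 ≈ 0.610496
  B: 157/255 ≈ 0.615686 > 0.04045 → ((0.615686+0.055)/1.055)^2.4 ≈ 0.337164
R_lin = 0.485150, G_lin = 0.610496, B_lin = 0.337164
L = 0.2126×R + 0.7152×G + 0.0722×B
L = 0.2126×0.485150 + 0.7152×0.610496 + 0.0722×0.337164
L ≈ 0.564113


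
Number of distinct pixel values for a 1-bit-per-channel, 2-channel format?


Total bits = 1 bits/channel × 2 channels = 2 bits
Distinct pixel values = 2^2
= 4 pixel values


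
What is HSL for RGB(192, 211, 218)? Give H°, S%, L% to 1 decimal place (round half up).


Normalize: R'=192/255≈0.7529, G'=211/255≈0.8275, B'=218/255≈0.8549
Max=218/255, Min=192/255, Δ=Max-Min=26/255
L = (Max+Min)/2 = (218+192)/510 = 410/510 = 0.80392… → L = 80.4%
L > 0.5 → S = Δ/(2-Max-Min) = 26/(510-218-192) = 26/100 = 0.26 → S = 26.0%
(the 1/255 factors cancel in S and H, so raw channel differences can be used)
Max is B' → H = 60 × ((R-G)/Δ + 4) = 60 × ((192-211)/26 + 4)
  -19/26 + 4 = -0.7307… + 4 = 3.2692…
  H = 60 × 3.2692… = 196.153…° → H = 196.2°
= HSL(196.2°, 26.0%, 80.4%)


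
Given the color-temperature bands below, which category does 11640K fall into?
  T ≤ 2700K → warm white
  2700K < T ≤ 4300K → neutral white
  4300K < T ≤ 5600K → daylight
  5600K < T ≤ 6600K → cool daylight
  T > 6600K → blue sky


Temperature: 11640K
11640K > 6600K → blue sky
Classification: blue sky


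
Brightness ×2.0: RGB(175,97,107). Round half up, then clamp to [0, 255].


Multiply each channel by 2.0, round half up, clamp to [0, 255]
R: 175×2.0 = 350 → clamp → 255
G: 97×2.0 = 194
B: 107×2.0 = 214
= RGB(255, 194, 214)


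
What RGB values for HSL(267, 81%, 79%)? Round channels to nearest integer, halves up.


H=267°, S=0.81, L=0.79
C = (1-|2L-1|)×S = (1-|0.58|)×0.81 = 0.3402
H' = H/60 = 267/60 ≈ 4.4500; X = C×(1-|H' mod 2 - 1|) = 0.15309
m = L - C/2 = 0.79 - 0.1701 = 0.6199
Sector ⌊H'⌋ = 4 → (R',G',B') = (0.15309, 0.0, 0.3402)
RGB = ((R'+m)×255, (G'+m)×255, (B'+m)×255) = (197.11245, 158.0745, 244.8255)
Round half up → RGB(197, 158, 245)


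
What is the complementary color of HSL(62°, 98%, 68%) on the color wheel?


Complement = opposite side of color wheel = hue + 180°
H' = (62 + 180) mod 360 = 242°
S and L unchanged.
= HSL(242°, 98%, 68%)


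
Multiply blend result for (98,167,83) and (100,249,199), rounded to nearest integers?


Multiply: C = A×B/255, rounded to nearest integer
R: 98×100/255 = 9800/255 ≈ 38.431 → 38
G: 167×249/255 = 41583/255 ≈ 163.071 → 163
B: 83×199/255 = 16517/255 ≈ 64.773 → 65
= RGB(38, 163, 65)


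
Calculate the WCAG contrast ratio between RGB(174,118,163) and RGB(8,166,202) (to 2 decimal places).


Linearize each sRGB channel c=v/255: c/12.92 if c ≤ 0.04045 else ((c+0.055)/1.055)^2.4
L = 0.2126×R_lin + 0.7152×G_lin + 0.0722×B_lin
Color 1 (174,118,163):
  R=174: 174/255≈0.6824 > 0.04045 → ((0.6824+0.055)/1.055)^2.4 ≈ 0.42327
  G=118: 118/255≈0.4627 > 0.04045 → ((0.4627+0.055)/1.055)^2.4 ≈ 0.18116
  B=163: 163/255≈0.6392 > 0.04045 → ((0.6392+0.055)/1.055)^2.4 ≈ 0.36625
  L1 = 0.2126×0.42327 + 0.7152×0.18116 + 0.0722×0.36625 ≈ 0.24600
Color 2 (8,166,202):
  R=8: 8/255≈0.0314 ≤ 0.04045 → 0.0314/12.92 ≈ 0.00243
  G=166: 166/255≈0.6510 > 0.04045 → ((0.6510+0.055)/1.055)^2.4 ≈ 0.38133
  B=202: 202/255≈0.7922 > 0.04045 → ((0.7922+0.055)/1.055)^2.4 ≈ 0.59062
  L2 = 0.2126×0.00243 + 0.7152×0.38133 + 0.0722×0.59062 ≈ 0.31588
Lighter = 0.31588, Darker = 0.24600
Ratio = (L_lighter + 0.05) / (L_darker + 0.05)
Ratio = (0.31588 + 0.05) / (0.24600 + 0.05) = 0.36588 / 0.29600 ≈ 1.2361
Ratio ≈ 1.24:1


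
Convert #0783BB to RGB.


07 → 7 (R)
83 → 131 (G)
BB → 187 (B)
= RGB(7, 131, 187)


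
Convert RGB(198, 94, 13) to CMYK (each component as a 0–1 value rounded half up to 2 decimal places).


R'=198/255≈0.7765, G'=94/255≈0.3686, B'=13/255≈0.0510
K = 1 - max(R',G',B') = 1 - 198/255 = 57/255 = 0.22352… → 0.22
(1-R'-K)/(1-K) simplifies to (max-R)/max with max = 198:
C = (198-198)/198 = 0/198 = 0 → 0.00
M = (198-94)/198 = 104/198 = 0.52525… → 0.53
Y = (198-13)/198 = 185/198 = 0.93434… → 0.93
= CMYK(0.00, 0.53, 0.93, 0.22)


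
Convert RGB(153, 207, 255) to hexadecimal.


R = 153 → 99 (hex)
G = 207 → CF (hex)
B = 255 → FF (hex)
Hex = #99CFFF


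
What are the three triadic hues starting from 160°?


Triadic: equally spaced at 120° intervals
H1 = 160°
H2 = (160 + 120) mod 360 = 280°
H3 = (160 + 240) mod 360 = 40°
Triadic = 160°, 280°, 40°


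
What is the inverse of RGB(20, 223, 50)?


Invert: (255-R, 255-G, 255-B)
R: 255-20 = 235
G: 255-223 = 32
B: 255-50 = 205
= RGB(235, 32, 205)


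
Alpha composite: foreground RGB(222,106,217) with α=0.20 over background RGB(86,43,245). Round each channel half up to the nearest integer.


C = α×F + (1-α)×B, with 1-α = 0.80
R: 0.20×222 + 0.80×86 = 44.40 + 68.80 = 113.20 → 113
G: 0.20×106 + 0.80×43 = 21.20 + 34.40 = 55.60 → 56
B: 0.20×217 + 0.80×245 = 43.40 + 196.00 = 239.40 → 239
= RGB(113, 56, 239)


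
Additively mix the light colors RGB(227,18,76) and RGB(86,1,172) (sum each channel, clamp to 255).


Additive: each channel = min(255, C₁+C₂)
R: 227+86 = 313 → 255
G: 18+1 = 19 → 19
B: 76+172 = 248 → 248
= RGB(255, 19, 248)


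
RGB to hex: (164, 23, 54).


R = 164 → A4 (hex)
G = 23 → 17 (hex)
B = 54 → 36 (hex)
Hex = #A41736


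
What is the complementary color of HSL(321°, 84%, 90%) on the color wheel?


Complement = opposite side of color wheel = hue + 180°
H' = (321 + 180) mod 360 = 141°
S and L unchanged.
= HSL(141°, 84%, 90%)


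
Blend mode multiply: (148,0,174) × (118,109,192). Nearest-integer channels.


Multiply: C = A×B/255, rounded to nearest integer
R: 148×118/255 = 17464/255 ≈ 68.486 → 68
G: 0×109/255 = 0/255 ≈ 0.000 → 0
B: 174×192/255 = 33408/255 ≈ 131.012 → 131
= RGB(68, 0, 131)


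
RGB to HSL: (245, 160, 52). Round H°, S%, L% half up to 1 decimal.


Normalize: R'=245/255≈0.9608, G'=160/255≈0.6275, B'=52/255≈0.2039
Max=245/255, Min=52/255, Δ=Max-Min=193/255
L = (Max+Min)/2 = (245+52)/510 = 297/510 = 0.58235… → L = 58.2%
L > 0.5 → S = Δ/(2-Max-Min) = 193/(510-245-52) = 193/213 = 0.90610… → S = 90.6%
(the 1/255 factors cancel in S and H, so raw channel differences can be used)
Max is R' → H = 60 × (((G-B)/Δ) mod 6) = 60 × (((160-52)/193) mod 6)
  108/193 = 0.5595…
  H = 60 × 0.5595… = 33.575…° → H = 33.6°
= HSL(33.6°, 90.6%, 58.2%)


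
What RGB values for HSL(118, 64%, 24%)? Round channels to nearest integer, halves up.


H=118°, S=0.64, L=0.24
C = (1-|2L-1|)×S = (1-|-0.52|)×0.64 = 0.3072
H' = H/60 = 118/60 ≈ 1.9667; X = C×(1-|H' mod 2 - 1|) = 0.01024
m = L - C/2 = 0.24 - 0.1536 = 0.0864
Sector ⌊H'⌋ = 1 → (R',G',B') = (0.01024, 0.3072, 0.0)
RGB = ((R'+m)×255, (G'+m)×255, (B'+m)×255) = (24.6432, 100.368, 22.032)
Round half up → RGB(25, 100, 22)


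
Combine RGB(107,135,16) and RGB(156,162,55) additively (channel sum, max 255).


Additive: each channel = min(255, C₁+C₂)
R: 107+156 = 263 → 255
G: 135+162 = 297 → 255
B: 16+55 = 71 → 71
= RGB(255, 255, 71)


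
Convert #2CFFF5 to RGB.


2C → 44 (R)
FF → 255 (G)
F5 → 245 (B)
= RGB(44, 255, 245)


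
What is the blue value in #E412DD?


Color: #E412DD
R = E4 = 228
G = 12 = 18
B = DD = 221
Blue = 221


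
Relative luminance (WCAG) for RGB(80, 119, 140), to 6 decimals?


Linearize each channel (sRGB transfer function): c = v/255; c_lin = c/12.92 if c ≤ 0.04045, else ((c+0.055)/1.055)^2.4
  R: 80/255 ≈ 0.313725 > 0.04045 → ((0.313725+0.055)/1.055)^2.4 ≈ 0.080220
  G: 119/255 ≈ 0.466667 > 0.04045 → ((0.466667+0.055)/1.055)^2.4 ≈ 0.184475
  B: 140/255 ≈ 0.549020 > 0.04045 → ((0.549020+0.055)/1.055)^2.4 ≈ 0.262251
R_lin = 0.080220, G_lin = 0.184475, B_lin = 0.262251
L = 0.2126×R + 0.7152×G + 0.0722×B
L = 0.2126×0.080220 + 0.7152×0.184475 + 0.0722×0.262251
L ≈ 0.167926


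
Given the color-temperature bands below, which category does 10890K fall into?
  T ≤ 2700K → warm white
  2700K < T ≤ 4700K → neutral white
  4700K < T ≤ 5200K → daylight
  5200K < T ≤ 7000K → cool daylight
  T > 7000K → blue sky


Temperature: 10890K
10890K > 7000K → blue sky
Classification: blue sky


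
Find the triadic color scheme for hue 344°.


Triadic: equally spaced at 120° intervals
H1 = 344°
H2 = (344 + 120) mod 360 = 104°
H3 = (344 + 240) mod 360 = 224°
Triadic = 344°, 104°, 224°


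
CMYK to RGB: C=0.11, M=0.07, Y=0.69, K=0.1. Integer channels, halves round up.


R = 255 × (1-C) × (1-K) = 255 × 0.89 × 0.90 = 204.255 → 204
G = 255 × (1-M) × (1-K) = 255 × 0.93 × 0.90 = 213.435 → 213
B = 255 × (1-Y) × (1-K) = 255 × 0.31 × 0.90 = 71.145 → 71
= RGB(204, 213, 71)


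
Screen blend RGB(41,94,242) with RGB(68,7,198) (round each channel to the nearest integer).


Screen: C = 255 - (255-A)×(255-B)/255, rounded to nearest integer
R: 255 - (255-41)×(255-68)/255 = 255 - 40018/255 ≈ 255 - 156.933 = 98.067 → 98
G: 255 - (255-94)×(255-7)/255 = 255 - 39928/255 ≈ 255 - 156.580 = 98.420 → 98
B: 255 - (255-242)×(255-198)/255 = 255 - 741/255 ≈ 255 - 2.906 = 252.094 → 252
= RGB(98, 98, 252)


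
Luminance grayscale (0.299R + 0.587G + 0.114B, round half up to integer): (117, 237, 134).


Gray = 0.299×R + 0.587×G + 0.114×B
Gray = 0.299×117 + 0.587×237 + 0.114×134
Gray = 34.983 + 139.119 + 15.276
Gray = 189.378 → round half up → 189
Gray = 189


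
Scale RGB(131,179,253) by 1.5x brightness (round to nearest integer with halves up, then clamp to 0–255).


Multiply each channel by 1.5, round half up, clamp to [0, 255]
R: 131×1.5 = 196.5 → round → 197
G: 179×1.5 = 268.5 → round → 269 → clamp → 255
B: 253×1.5 = 379.5 → round → 380 → clamp → 255
= RGB(197, 255, 255)


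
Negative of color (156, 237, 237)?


Invert: (255-R, 255-G, 255-B)
R: 255-156 = 99
G: 255-237 = 18
B: 255-237 = 18
= RGB(99, 18, 18)


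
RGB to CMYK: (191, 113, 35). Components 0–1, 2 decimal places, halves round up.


R'=191/255≈0.7490, G'=113/255≈0.4431, B'=35/255≈0.1373
K = 1 - max(R',G',B') = 1 - 191/255 = 64/255 = 0.25098… → 0.25
(1-R'-K)/(1-K) simplifies to (max-R)/max with max = 191:
C = (191-191)/191 = 0/191 = 0 → 0.00
M = (191-113)/191 = 78/191 = 0.40837… → 0.41
Y = (191-35)/191 = 156/191 = 0.81675… → 0.82
= CMYK(0.00, 0.41, 0.82, 0.25)


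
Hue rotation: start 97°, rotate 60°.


New hue = (H + rotation) mod 360
New hue = (97 + 60) mod 360
= 157 mod 360
= 157°


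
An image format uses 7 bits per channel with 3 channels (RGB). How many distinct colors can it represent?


Total bits = 7 bits/channel × 3 channels = 21 bits
Distinct colors = 2^21
= 2,097,152 colors


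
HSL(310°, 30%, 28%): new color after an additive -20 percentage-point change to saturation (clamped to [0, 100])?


Original S = 30%
Adjustment = -20 percentage points
New S = 30 + (-20) = 10
Clamp to [0, 100] → 10
= HSL(310°, 10%, 28%)


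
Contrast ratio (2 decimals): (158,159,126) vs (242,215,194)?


Linearize each sRGB channel c=v/255: c/12.92 if c ≤ 0.04045 else ((c+0.055)/1.055)^2.4
L = 0.2126×R_lin + 0.7152×G_lin + 0.0722×B_lin
Color 1 (158,159,126):
  R=158: 158/255≈0.6196 > 0.04045 → ((0.6196+0.055)/1.055)^2.4 ≈ 0.34191
  G=159: 159/255≈0.6235 > 0.04045 → ((0.6235+0.055)/1.055)^2.4 ≈ 0.34670
  B=126: 126/255≈0.4941 > 0.04045 → ((0.4941+0.055)/1.055)^2.4 ≈ 0.20864
  L1 = 0.2126×0.34191 + 0.7152×0.34670 + 0.0722×0.20864 ≈ 0.33572
Color 2 (242,215,194):
  R=242: 242/255≈0.9490 > 0.04045 → ((0.9490+0.055)/1.055)^2.4 ≈ 0.88792
  G=215: 215/255≈0.8431 > 0.04045 → ((0.8431+0.055)/1.055)^2.4 ≈ 0.67954
  B=194: 194/255≈0.7608 > 0.04045 → ((0.7608+0.055)/1.055)^2.4 ≈ 0.53948
  L2 = 0.2126×0.88792 + 0.7152×0.67954 + 0.0722×0.53948 ≈ 0.71373
Lighter = 0.71373, Darker = 0.33572
Ratio = (L_lighter + 0.05) / (L_darker + 0.05)
Ratio = (0.71373 + 0.05) / (0.33572 + 0.05) = 0.76373 / 0.38572 ≈ 1.9800
Ratio ≈ 1.98:1


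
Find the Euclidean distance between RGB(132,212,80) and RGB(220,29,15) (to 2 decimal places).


d = √[(R₁-R₂)² + (G₁-G₂)² + (B₁-B₂)²]
d = √[(132-220)² + (212-29)² + (80-15)²]
d = √[7744 + 33489 + 4225]
d = √45458
d ≈ 213.21


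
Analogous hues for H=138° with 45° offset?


Base hue: 138°
Left analog: (138 - 45) mod 360 = 93°
Right analog: (138 + 45) mod 360 = 183°
Analogous hues = 93° and 183°


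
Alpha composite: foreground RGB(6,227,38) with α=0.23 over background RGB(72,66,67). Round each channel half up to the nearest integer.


C = α×F + (1-α)×B, with 1-α = 0.77
R: 0.23×6 + 0.77×72 = 1.38 + 55.44 = 56.82 → 57
G: 0.23×227 + 0.77×66 = 52.21 + 50.82 = 103.03 → 103
B: 0.23×38 + 0.77×67 = 8.74 + 51.59 = 60.33 → 60
= RGB(57, 103, 60)


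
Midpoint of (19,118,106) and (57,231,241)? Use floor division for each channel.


Midpoint: each channel = ⌊(C₁+C₂)/2⌋
R: ⌊(19+57)/2⌋ = 38
G: ⌊(118+231)/2⌋ = 174
B: ⌊(106+241)/2⌋ = 173
= RGB(38, 174, 173)


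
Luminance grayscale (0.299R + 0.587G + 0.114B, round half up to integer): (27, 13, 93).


Gray = 0.299×R + 0.587×G + 0.114×B
Gray = 0.299×27 + 0.587×13 + 0.114×93
Gray = 8.073 + 7.631 + 10.602
Gray = 26.306 → round half up → 26
Gray = 26


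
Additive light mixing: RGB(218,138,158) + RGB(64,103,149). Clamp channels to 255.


Additive: each channel = min(255, C₁+C₂)
R: 218+64 = 282 → 255
G: 138+103 = 241 → 241
B: 158+149 = 307 → 255
= RGB(255, 241, 255)


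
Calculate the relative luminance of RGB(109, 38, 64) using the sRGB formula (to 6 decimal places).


Linearize each channel (sRGB transfer function): c = v/255; c_lin = c/12.92 if c ≤ 0.04045, else ((c+0.055)/1.055)^2.4
  R: 109/255 ≈ 0.427451 > 0.04045 → ((0.427451+0.055)/1.055)^2.4 ≈ 0.152926
  G: 38/255 ≈ 0.149020 > 0.04045 → ((0.149020+0.055)/1.055)^2.4 ≈ 0.019382
  B: 64/255 ≈ 0.250980 > 0.04045 → ((0.250980+0.055)/1.055)^2.4 ≈ 0.051269
R_lin = 0.152926, G_lin = 0.019382, B_lin = 0.051269
L = 0.2126×R + 0.7152×G + 0.0722×B
L = 0.2126×0.152926 + 0.7152×0.019382 + 0.0722×0.051269
L ≈ 0.050076


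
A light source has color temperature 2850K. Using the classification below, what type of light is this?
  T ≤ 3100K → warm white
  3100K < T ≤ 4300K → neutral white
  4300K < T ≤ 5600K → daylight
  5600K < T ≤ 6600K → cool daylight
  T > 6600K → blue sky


Temperature: 2850K
2850K ≤ 3100K → warm white
Classification: warm white


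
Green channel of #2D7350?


Color: #2D7350
R = 2D = 45
G = 73 = 115
B = 50 = 80
Green = 115


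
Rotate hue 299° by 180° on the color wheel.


New hue = (H + rotation) mod 360
New hue = (299 + 180) mod 360
= 479 mod 360
= 119°


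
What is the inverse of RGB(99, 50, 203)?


Invert: (255-R, 255-G, 255-B)
R: 255-99 = 156
G: 255-50 = 205
B: 255-203 = 52
= RGB(156, 205, 52)


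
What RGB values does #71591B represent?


71 → 113 (R)
59 → 89 (G)
1B → 27 (B)
= RGB(113, 89, 27)


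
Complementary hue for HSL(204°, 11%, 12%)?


Complement = opposite side of color wheel = hue + 180°
H' = (204 + 180) mod 360 = 24°
S and L unchanged.
= HSL(24°, 11%, 12%)


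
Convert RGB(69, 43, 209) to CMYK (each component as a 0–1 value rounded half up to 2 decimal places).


R'=69/255≈0.2706, G'=43/255≈0.1686, B'=209/255≈0.8196
K = 1 - max(R',G',B') = 1 - 209/255 = 46/255 = 0.18039… → 0.18
(1-R'-K)/(1-K) simplifies to (max-R)/max with max = 209:
C = (209-69)/209 = 140/209 = 0.66985… → 0.67
M = (209-43)/209 = 166/209 = 0.79425… → 0.79
Y = (209-209)/209 = 0/209 = 0 → 0.00
= CMYK(0.67, 0.79, 0.00, 0.18)


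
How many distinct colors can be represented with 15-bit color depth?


Colors = 2^bits = 2^15
= 32,768 colors


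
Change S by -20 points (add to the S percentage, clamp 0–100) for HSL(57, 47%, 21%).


Original S = 47%
Adjustment = -20 percentage points
New S = 47 + (-20) = 27
Clamp to [0, 100] → 27
= HSL(57°, 27%, 21%)
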